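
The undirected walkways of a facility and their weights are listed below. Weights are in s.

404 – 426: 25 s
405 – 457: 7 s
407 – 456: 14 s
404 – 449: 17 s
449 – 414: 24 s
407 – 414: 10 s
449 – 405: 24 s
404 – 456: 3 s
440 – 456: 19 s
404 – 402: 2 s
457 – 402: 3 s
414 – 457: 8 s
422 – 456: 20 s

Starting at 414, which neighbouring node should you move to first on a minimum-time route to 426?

Compare a few routes:
414 → 407 → 456 → 404 → 426: 10+14+3+25 = 52
414 → 457 → 402 → 404 → 426: 8+3+2+25 = 38
The minimum is 38 s via 414 → 457 → 402 → 404 → 426.
So from 414 the first move is to 457.

457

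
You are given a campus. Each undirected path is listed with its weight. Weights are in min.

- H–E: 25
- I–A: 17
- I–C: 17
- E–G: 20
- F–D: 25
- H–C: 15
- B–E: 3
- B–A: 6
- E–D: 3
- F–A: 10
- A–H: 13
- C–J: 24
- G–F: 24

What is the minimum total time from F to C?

Enumerating some paths:
F–A–H–C: 10+13+15 = 38
F–A–I–C: 10+17+17 = 44
The minimum is 38 min via F–A–H–C.

38 min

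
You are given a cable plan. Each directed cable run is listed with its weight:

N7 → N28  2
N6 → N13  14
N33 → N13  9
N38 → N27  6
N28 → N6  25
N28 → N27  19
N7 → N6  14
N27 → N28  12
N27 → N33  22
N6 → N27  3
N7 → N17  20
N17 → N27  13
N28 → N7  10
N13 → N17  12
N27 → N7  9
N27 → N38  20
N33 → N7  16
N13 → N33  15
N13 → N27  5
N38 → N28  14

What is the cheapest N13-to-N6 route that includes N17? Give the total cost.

Shortest N13→N17: N13–N17 = 12
Best N17 to N6: N17–N27–N7–N6 costing 36
Total via N17: 12 + 36 = 48.

48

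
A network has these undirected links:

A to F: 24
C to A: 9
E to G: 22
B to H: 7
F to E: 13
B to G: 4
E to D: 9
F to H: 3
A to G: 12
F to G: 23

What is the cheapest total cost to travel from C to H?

32

Shortest distances from C:
C: 0
A: 9  (via C)
G: 21  (via A)
B: 25  (via G)
H: 32  (via B)
Shortest route: C → A → G → B → H = 32.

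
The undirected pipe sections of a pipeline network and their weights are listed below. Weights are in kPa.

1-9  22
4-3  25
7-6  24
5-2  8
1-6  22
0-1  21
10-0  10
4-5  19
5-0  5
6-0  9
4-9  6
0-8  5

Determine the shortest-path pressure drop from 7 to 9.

Shortest distances from 7:
7: 0
6: 24  (via 7)
0: 33  (via 6)
5: 38  (via 0)
8: 38  (via 0)
10: 43  (via 0)
1: 46  (via 6)
2: 46  (via 5)
4: 57  (via 5)
9: 63  (via 4)
Shortest route: 7 → 6 → 0 → 5 → 4 → 9 = 63 kPa.

63 kPa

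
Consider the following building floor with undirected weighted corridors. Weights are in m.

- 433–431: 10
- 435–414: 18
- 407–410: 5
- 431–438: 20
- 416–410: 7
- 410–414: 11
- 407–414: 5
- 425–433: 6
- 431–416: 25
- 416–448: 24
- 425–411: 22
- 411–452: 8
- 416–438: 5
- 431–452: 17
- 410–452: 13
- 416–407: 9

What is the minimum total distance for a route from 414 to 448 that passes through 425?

Shortest 414→425: 414 → 407 → 410 → 452 → 411 → 425 = 53
Shortest 425→448: 425 → 433 → 431 → 416 → 448 = 65
Total via 425: 53 + 65 = 118 m.

118 m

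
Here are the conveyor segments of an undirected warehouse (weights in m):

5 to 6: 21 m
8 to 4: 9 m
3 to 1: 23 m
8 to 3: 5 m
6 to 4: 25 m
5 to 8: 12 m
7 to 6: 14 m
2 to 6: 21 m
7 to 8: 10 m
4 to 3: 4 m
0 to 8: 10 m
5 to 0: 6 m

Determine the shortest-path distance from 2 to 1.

73 m

Shortest distances from 2:
2: 0
6: 21  (via 2)
7: 35  (via 6)
5: 42  (via 6)
8: 45  (via 7)
4: 46  (via 6)
0: 48  (via 5)
3: 50  (via 8)
1: 73  (via 3)
Shortest route: 2–6–7–8–3–1 = 73 m.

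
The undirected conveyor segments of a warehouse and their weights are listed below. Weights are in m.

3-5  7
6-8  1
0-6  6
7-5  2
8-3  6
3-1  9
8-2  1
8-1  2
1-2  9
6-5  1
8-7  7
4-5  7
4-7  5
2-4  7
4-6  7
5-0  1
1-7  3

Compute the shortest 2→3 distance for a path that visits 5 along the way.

Shortest 2→5: 2 → 8 → 6 → 5 = 3
Shortest 5→3: 5 → 3 = 7
Total via 5: 3 + 7 = 10 m.

10 m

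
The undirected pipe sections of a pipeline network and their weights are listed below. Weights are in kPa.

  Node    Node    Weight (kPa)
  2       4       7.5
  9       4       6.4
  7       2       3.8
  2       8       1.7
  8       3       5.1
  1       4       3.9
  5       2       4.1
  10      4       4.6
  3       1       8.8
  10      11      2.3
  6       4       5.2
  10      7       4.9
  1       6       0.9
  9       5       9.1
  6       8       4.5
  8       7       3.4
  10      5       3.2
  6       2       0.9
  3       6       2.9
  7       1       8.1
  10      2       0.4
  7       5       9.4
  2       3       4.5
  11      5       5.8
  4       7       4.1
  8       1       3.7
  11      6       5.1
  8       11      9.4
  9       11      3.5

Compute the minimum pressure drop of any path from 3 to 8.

5.1 kPa

Enumerating some paths:
3 → 6 → 2 → 8: 2.9+0.9+1.7 = 5.5
3 → 8: 5.1 = 5.1
Cheapest is 3 → 8 at 5.1 kPa.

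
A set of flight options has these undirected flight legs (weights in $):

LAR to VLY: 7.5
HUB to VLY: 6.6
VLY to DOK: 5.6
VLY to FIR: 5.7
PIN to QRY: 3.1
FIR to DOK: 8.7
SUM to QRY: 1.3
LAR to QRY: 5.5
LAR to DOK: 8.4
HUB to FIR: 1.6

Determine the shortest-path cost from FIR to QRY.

$18.7

Compare a few routes:
FIR → VLY → LAR → QRY: 5.7+7.5+5.5 = 18.7
FIR → HUB → VLY → LAR → QRY: 1.6+6.6+7.5+5.5 = 21.2
The minimum is $18.7 via FIR → VLY → LAR → QRY.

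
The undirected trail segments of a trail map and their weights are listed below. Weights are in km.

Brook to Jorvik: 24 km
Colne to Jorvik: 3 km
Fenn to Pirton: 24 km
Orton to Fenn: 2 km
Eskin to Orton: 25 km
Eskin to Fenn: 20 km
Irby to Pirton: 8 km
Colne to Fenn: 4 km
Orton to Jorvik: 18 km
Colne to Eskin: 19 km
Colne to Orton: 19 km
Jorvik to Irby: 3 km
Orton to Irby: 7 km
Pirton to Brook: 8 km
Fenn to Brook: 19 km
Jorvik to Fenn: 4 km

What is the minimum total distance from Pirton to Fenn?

Shortest distances from Pirton:
Pirton: 0
Irby: 8  (via Pirton)
Brook: 8  (via Pirton)
Jorvik: 11  (via Irby)
Colne: 14  (via Jorvik)
Fenn: 15  (via Jorvik)
Shortest route: Pirton → Irby → Jorvik → Fenn = 15 km.

15 km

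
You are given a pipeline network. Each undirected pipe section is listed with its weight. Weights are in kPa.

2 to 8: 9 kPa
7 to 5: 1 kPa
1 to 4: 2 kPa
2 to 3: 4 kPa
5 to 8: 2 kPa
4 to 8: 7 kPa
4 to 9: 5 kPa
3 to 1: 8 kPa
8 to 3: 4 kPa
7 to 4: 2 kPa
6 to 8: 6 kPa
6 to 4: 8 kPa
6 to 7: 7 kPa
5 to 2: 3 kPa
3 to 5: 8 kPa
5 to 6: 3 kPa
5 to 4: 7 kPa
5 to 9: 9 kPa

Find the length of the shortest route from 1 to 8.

Settle nodes by increasing distance from 1:
1: 0
4: 2  (via 1)
7: 4  (via 4)
5: 5  (via 7)
8: 7  (via 5)
Shortest route: 1 → 4 → 7 → 5 → 8 = 7 kPa.

7 kPa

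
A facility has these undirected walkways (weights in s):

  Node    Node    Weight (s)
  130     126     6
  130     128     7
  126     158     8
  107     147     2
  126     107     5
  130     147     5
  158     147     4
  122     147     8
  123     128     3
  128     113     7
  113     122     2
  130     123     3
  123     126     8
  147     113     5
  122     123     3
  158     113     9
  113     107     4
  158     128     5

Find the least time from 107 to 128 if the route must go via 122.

Best 107 to 122: 107–113–122 costing 6
Shortest 122→128: 122–123–128 = 6
Total via 122: 6 + 6 = 12 s.

12 s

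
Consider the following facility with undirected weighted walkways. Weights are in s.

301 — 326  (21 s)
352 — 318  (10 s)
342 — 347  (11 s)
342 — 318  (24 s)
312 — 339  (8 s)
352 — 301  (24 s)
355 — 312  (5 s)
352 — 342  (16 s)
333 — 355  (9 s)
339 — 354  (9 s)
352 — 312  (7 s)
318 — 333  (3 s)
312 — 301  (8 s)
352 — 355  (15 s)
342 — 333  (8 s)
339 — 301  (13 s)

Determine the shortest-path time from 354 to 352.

Candidate routes:
354 - 339 - 301 - 312 - 352: 9+13+8+7 = 37
354 - 339 - 312 - 355 - 352: 9+8+5+15 = 37
354 - 339 - 312 - 352: 9+8+7 = 24
354 - 339 - 312 - 355 - 333 - 318 - 352: 9+8+5+9+3+10 = 44
Cheapest is 354 - 339 - 312 - 352 at 24 s.

24 s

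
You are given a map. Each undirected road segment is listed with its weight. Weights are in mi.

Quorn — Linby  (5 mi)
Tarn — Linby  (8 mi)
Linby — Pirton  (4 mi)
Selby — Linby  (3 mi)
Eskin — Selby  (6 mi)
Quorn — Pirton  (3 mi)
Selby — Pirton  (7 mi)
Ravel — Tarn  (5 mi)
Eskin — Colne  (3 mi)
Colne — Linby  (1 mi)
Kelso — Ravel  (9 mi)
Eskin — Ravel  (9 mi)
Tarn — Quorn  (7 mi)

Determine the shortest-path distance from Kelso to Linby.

22 mi

Compare a few routes:
Kelso → Ravel → Eskin → Selby → Linby: 9+9+6+3 = 27
Kelso → Ravel → Tarn → Quorn → Linby: 9+5+7+5 = 26
Kelso → Ravel → Tarn → Linby: 9+5+8 = 22
Kelso → Ravel → Tarn → Quorn → Pirton → Linby: 9+5+7+3+4 = 28
The minimum is 22 mi via Kelso → Ravel → Tarn → Linby.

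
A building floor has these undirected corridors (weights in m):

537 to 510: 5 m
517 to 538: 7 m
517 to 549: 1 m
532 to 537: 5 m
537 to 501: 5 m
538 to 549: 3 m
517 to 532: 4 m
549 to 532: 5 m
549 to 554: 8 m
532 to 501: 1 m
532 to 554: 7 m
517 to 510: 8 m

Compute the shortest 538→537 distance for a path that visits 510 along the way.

Best 538 to 510: 538 → 549 → 517 → 510 costing 12
Best 510 to 537: 510 → 537 costing 5
Total via 510: 12 + 5 = 17 m.

17 m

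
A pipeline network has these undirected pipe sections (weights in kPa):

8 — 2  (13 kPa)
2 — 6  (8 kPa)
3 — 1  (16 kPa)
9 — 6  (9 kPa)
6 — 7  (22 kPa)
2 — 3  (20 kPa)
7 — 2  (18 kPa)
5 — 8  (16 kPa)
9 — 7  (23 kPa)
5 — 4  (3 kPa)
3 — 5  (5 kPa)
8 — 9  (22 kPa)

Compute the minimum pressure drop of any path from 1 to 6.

44 kPa

Shortest distances from 1:
1: 0
3: 16  (via 1)
5: 21  (via 3)
4: 24  (via 5)
2: 36  (via 3)
8: 37  (via 5)
6: 44  (via 2)
Shortest route: 1–3–2–6 = 44 kPa.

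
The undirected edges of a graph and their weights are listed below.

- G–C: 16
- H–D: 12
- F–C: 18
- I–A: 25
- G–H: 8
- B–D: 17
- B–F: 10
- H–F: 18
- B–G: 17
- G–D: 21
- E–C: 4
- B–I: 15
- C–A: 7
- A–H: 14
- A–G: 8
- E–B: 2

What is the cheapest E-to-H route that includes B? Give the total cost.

27

Best E to B: E → B costing 2
Shortest B→H: B → G → H = 25
Total via B: 2 + 25 = 27.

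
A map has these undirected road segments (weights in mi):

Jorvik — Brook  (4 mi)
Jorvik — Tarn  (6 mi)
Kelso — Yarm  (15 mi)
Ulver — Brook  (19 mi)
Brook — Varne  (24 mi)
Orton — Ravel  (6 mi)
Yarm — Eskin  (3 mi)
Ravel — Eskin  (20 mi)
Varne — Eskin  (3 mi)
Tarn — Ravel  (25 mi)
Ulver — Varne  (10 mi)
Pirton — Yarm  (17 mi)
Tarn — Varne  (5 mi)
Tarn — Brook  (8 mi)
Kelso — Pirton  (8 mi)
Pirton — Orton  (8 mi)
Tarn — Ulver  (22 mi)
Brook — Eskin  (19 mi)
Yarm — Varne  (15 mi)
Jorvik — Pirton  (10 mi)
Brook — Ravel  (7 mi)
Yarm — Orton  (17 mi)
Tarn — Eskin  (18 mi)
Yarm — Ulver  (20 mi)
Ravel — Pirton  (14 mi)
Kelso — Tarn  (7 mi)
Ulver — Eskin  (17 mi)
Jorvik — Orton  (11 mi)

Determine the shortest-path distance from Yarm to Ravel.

Running Dijkstra from Yarm:
Yarm: 0
Eskin: 3  (via Yarm)
Varne: 6  (via Eskin)
Tarn: 11  (via Varne)
Kelso: 15  (via Yarm)
Ulver: 16  (via Varne)
Pirton: 17  (via Yarm)
Orton: 17  (via Yarm)
Jorvik: 17  (via Tarn)
Brook: 19  (via Tarn)
Ravel: 23  (via Eskin)
Shortest route: Yarm → Eskin → Ravel = 23 mi.

23 mi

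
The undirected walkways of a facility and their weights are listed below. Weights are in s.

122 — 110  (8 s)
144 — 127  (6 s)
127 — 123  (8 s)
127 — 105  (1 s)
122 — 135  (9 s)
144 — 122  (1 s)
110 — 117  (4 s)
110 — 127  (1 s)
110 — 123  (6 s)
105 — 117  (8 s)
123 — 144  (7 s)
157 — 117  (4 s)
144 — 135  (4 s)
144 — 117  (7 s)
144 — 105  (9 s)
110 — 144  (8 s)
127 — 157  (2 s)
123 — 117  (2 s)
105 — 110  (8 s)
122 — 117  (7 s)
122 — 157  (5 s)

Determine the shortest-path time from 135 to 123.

Enumerating some paths:
135 - 144 - 122 - 117 - 123: 4+1+7+2 = 14
135 - 144 - 117 - 123: 4+7+2 = 13
135 - 144 - 123: 4+7 = 11
Cheapest is 135 - 144 - 123 at 11 s.

11 s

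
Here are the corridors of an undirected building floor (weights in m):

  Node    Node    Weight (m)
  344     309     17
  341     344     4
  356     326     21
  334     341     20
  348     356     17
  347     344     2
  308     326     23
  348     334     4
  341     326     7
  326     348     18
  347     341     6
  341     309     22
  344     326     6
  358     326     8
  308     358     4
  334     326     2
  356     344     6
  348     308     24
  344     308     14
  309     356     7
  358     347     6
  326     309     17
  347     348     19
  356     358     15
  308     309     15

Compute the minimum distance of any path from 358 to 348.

Enumerating some paths:
358 - 326 - 334 - 348: 8+2+4 = 14
358 - 347 - 344 - 326 - 334 - 348: 6+2+6+2+4 = 20
358 - 347 - 348: 6+19 = 25
The minimum is 14 m via 358 - 326 - 334 - 348.

14 m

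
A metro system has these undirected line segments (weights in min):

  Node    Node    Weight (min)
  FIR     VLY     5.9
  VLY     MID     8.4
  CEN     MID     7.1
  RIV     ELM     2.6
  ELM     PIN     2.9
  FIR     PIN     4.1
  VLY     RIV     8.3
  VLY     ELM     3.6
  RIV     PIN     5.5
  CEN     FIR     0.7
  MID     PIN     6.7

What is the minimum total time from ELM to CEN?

7.7 min

Running Dijkstra from ELM:
ELM: 0
RIV: 2.6  (via ELM)
PIN: 2.9  (via ELM)
VLY: 3.6  (via ELM)
FIR: 7  (via PIN)
CEN: 7.7  (via FIR)
Shortest route: ELM–PIN–FIR–CEN = 7.7 min.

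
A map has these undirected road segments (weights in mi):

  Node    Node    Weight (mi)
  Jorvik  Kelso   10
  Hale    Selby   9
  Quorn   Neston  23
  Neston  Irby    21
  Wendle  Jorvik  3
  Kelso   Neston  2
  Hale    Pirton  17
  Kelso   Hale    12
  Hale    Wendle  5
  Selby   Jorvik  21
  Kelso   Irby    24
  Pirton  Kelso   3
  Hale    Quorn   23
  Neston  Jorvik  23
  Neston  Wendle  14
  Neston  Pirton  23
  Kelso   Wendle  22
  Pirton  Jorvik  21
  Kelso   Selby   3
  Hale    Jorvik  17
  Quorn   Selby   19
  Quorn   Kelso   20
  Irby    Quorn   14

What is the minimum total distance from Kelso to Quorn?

20 mi

Running Dijkstra from Kelso:
Kelso: 0
Neston: 2  (via Kelso)
Selby: 3  (via Kelso)
Pirton: 3  (via Kelso)
Jorvik: 10  (via Kelso)
Hale: 12  (via Kelso)
Wendle: 13  (via Jorvik)
Quorn: 20  (via Kelso)
Shortest route: Kelso → Quorn = 20 mi.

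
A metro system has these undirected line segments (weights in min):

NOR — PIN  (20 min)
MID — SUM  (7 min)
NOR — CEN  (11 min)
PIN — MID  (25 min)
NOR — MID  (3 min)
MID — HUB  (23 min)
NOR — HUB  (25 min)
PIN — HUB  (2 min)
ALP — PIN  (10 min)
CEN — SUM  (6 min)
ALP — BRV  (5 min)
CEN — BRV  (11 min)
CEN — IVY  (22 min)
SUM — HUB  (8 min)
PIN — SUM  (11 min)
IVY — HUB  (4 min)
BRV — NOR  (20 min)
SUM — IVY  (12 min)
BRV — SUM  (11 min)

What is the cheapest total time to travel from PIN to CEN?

Running Dijkstra from PIN:
PIN: 0
HUB: 2  (via PIN)
IVY: 6  (via HUB)
SUM: 10  (via HUB)
ALP: 10  (via PIN)
BRV: 15  (via ALP)
CEN: 16  (via SUM)
Shortest route: PIN–HUB–SUM–CEN = 16 min.

16 min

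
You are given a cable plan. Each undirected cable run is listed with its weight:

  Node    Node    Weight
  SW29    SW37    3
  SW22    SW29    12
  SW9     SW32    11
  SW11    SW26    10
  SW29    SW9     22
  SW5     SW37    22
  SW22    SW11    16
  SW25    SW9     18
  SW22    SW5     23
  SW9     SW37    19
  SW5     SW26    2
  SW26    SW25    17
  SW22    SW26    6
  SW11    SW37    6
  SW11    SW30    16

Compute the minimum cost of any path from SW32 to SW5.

Candidate routes:
SW32 - SW9 - SW25 - SW26 - SW5: 11+18+17+2 = 48
SW32 - SW9 - SW37 - SW5: 11+19+22 = 52
The minimum is 48 via SW32 - SW9 - SW25 - SW26 - SW5.

48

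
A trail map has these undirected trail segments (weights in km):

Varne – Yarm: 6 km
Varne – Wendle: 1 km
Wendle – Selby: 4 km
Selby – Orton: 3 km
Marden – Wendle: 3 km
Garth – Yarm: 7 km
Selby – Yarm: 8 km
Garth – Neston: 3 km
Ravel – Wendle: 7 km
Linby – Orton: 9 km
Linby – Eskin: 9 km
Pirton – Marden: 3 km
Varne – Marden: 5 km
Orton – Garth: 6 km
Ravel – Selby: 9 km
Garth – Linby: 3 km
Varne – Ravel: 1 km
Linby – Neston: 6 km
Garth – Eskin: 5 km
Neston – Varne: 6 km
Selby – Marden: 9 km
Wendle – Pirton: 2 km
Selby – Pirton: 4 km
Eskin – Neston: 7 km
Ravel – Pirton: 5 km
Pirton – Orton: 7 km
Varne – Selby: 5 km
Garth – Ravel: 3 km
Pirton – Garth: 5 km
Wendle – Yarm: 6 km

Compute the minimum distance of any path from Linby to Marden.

11 km

Enumerating some paths:
Linby–Garth–Ravel–Varne–Marden: 3+3+1+5 = 12
Linby–Garth–Pirton–Marden: 3+5+3 = 11
Linby–Garth–Pirton–Wendle–Marden: 3+5+2+3 = 13
The minimum is 11 km via Linby–Garth–Pirton–Marden.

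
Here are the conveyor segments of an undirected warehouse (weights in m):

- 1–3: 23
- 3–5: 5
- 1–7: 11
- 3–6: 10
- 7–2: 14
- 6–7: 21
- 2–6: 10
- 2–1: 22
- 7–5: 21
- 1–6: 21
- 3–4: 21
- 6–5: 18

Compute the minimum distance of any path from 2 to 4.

41 m

Settle nodes by increasing distance from 2:
2: 0
6: 10  (via 2)
7: 14  (via 2)
3: 20  (via 6)
1: 22  (via 2)
5: 25  (via 3)
4: 41  (via 3)
Shortest route: 2 → 6 → 3 → 4 = 41 m.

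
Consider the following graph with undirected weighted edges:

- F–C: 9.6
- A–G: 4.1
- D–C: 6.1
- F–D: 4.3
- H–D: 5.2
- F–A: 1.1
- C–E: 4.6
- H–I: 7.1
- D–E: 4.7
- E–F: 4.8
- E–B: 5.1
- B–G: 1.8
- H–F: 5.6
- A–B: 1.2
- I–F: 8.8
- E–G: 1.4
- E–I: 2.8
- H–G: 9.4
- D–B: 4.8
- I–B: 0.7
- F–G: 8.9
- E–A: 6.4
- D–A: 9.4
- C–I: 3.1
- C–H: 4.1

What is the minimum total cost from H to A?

Shortest distances from H:
H: 0
C: 4.1  (via H)
D: 5.2  (via H)
F: 5.6  (via H)
A: 6.7  (via F)
Shortest route: H → F → A = 6.7.

6.7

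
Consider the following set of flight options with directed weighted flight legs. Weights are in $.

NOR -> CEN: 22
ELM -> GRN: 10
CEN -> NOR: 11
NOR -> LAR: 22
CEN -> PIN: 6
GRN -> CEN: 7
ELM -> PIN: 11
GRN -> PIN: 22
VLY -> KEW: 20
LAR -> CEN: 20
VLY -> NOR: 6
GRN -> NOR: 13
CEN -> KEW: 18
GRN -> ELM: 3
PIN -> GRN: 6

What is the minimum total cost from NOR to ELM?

Running Dijkstra from NOR:
NOR: 0
LAR: 22  (via NOR)
CEN: 22  (via NOR)
PIN: 28  (via CEN)
GRN: 34  (via PIN)
ELM: 37  (via GRN)
Shortest route: NOR–CEN–PIN–GRN–ELM = $37.

$37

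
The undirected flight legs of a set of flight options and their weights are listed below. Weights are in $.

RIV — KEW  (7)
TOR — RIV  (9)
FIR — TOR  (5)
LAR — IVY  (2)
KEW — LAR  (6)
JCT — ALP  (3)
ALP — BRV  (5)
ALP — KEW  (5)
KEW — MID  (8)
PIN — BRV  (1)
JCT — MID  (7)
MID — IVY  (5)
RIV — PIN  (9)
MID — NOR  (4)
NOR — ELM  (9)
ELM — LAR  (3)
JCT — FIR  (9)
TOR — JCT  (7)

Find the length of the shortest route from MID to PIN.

$16

Candidate routes:
MID–JCT–ALP–BRV–PIN: 7+3+5+1 = 16
MID–KEW–RIV–PIN: 8+7+9 = 24
MID–KEW–ALP–BRV–PIN: 8+5+5+1 = 19
MID–IVY–LAR–KEW–ALP–BRV–PIN: 5+2+6+5+5+1 = 24
The minimum is $16 via MID–JCT–ALP–BRV–PIN.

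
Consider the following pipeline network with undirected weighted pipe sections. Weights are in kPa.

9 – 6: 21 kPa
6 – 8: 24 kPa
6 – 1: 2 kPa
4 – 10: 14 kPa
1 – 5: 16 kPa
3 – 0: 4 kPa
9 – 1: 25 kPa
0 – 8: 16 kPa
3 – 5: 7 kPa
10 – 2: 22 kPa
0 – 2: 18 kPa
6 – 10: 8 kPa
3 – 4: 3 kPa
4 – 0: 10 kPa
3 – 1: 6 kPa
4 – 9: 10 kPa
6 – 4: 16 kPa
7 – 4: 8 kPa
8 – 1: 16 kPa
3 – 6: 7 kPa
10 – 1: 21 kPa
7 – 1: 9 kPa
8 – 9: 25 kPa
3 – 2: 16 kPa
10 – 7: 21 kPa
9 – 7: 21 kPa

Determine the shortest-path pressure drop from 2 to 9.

29 kPa

Running Dijkstra from 2:
2: 0
3: 16  (via 2)
0: 18  (via 2)
4: 19  (via 3)
1: 22  (via 3)
10: 22  (via 2)
5: 23  (via 3)
6: 23  (via 3)
7: 27  (via 4)
9: 29  (via 4)
Shortest route: 2 → 3 → 4 → 9 = 29 kPa.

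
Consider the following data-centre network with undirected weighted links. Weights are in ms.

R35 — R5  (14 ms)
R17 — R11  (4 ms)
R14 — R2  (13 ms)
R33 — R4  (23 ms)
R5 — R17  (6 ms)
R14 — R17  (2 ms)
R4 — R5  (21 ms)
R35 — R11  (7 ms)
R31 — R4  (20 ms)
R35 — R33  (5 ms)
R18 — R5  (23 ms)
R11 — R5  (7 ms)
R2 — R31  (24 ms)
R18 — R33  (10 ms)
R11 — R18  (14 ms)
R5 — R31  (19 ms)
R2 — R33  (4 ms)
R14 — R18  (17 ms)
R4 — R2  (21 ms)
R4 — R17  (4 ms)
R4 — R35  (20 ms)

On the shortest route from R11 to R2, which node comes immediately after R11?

Compare a few routes:
R11 - R17 - R14 - R2: 4+2+13 = 19
R11 - R35 - R33 - R2: 7+5+4 = 16
The minimum is 16 ms via R11 - R35 - R33 - R2.
So from R11 the first move is to R35.

R35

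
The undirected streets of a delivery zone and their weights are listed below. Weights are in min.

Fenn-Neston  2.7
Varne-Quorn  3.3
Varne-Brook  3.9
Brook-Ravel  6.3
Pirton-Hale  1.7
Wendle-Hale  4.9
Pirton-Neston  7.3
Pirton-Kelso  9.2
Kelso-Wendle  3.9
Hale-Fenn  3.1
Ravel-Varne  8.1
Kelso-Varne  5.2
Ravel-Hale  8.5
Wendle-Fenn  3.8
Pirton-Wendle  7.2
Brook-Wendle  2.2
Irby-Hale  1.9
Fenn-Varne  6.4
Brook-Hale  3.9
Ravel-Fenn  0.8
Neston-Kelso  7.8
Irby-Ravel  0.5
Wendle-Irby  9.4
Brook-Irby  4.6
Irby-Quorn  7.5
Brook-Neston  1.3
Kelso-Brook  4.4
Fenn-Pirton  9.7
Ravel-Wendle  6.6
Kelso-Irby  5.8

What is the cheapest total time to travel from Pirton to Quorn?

Shortest distances from Pirton:
Pirton: 0
Hale: 1.7  (via Pirton)
Irby: 3.6  (via Hale)
Ravel: 4.1  (via Irby)
Fenn: 4.8  (via Hale)
Brook: 5.6  (via Hale)
Wendle: 6.6  (via Hale)
Neston: 6.9  (via Brook)
Kelso: 9.2  (via Pirton)
Varne: 9.5  (via Brook)
Quorn: 11.1  (via Irby)
Shortest route: Pirton → Hale → Irby → Quorn = 11.1 min.

11.1 min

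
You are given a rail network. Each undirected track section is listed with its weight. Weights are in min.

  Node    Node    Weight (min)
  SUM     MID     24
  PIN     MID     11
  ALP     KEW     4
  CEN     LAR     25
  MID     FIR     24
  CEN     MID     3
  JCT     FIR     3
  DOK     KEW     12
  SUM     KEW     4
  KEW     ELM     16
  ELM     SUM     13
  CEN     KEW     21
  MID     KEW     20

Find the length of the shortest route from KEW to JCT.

Candidate routes:
KEW - CEN - MID - FIR - JCT: 21+3+24+3 = 51
KEW - MID - FIR - JCT: 20+24+3 = 47
Cheapest is KEW - MID - FIR - JCT at 47 min.

47 min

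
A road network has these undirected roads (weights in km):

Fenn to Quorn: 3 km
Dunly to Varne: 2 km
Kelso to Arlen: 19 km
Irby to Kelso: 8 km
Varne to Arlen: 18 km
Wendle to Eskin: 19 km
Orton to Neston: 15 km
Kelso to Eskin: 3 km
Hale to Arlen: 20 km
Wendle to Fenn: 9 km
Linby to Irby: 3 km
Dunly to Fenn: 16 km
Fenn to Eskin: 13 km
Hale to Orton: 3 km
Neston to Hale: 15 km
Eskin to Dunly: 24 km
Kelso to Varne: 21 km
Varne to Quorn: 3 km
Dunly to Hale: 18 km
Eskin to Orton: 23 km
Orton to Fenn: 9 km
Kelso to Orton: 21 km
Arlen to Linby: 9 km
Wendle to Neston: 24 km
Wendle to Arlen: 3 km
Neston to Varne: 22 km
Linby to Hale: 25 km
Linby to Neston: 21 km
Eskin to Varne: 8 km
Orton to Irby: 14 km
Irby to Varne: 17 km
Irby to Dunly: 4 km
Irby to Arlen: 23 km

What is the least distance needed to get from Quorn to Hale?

Shortest distances from Quorn:
Quorn: 0
Varne: 3  (via Quorn)
Fenn: 3  (via Quorn)
Dunly: 5  (via Varne)
Irby: 9  (via Dunly)
Eskin: 11  (via Varne)
Linby: 12  (via Irby)
Wendle: 12  (via Fenn)
Orton: 12  (via Fenn)
Kelso: 14  (via Eskin)
Hale: 15  (via Orton)
Shortest route: Quorn → Fenn → Orton → Hale = 15 km.

15 km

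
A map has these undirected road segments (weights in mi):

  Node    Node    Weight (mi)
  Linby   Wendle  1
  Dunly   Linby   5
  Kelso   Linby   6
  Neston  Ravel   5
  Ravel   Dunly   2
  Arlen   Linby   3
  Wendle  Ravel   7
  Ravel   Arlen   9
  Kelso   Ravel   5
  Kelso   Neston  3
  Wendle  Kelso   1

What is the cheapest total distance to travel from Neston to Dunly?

Shortest distances from Neston:
Neston: 0
Kelso: 3  (via Neston)
Wendle: 4  (via Kelso)
Linby: 5  (via Wendle)
Ravel: 5  (via Neston)
Dunly: 7  (via Ravel)
Shortest route: Neston → Ravel → Dunly = 7 mi.

7 mi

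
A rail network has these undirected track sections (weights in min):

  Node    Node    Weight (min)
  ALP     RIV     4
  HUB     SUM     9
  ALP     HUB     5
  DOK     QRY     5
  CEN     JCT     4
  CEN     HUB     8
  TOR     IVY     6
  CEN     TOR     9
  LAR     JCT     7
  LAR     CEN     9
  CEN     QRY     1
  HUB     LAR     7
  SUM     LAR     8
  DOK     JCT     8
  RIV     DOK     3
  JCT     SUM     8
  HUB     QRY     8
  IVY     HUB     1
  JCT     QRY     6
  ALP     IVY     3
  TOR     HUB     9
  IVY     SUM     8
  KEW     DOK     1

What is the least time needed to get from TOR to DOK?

Settle nodes by increasing distance from TOR:
TOR: 0
IVY: 6  (via TOR)
HUB: 7  (via IVY)
CEN: 9  (via TOR)
ALP: 9  (via IVY)
QRY: 10  (via CEN)
RIV: 13  (via ALP)
JCT: 13  (via CEN)
LAR: 14  (via HUB)
SUM: 14  (via IVY)
DOK: 15  (via QRY)
Shortest route: TOR–CEN–QRY–DOK = 15 min.

15 min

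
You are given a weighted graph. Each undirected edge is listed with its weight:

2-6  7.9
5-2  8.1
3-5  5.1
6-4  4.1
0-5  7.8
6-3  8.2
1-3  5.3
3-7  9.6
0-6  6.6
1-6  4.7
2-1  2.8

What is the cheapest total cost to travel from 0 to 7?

Running Dijkstra from 0:
0: 0
6: 6.6  (via 0)
5: 7.8  (via 0)
4: 10.7  (via 6)
1: 11.3  (via 6)
3: 12.9  (via 5)
2: 14.1  (via 1)
7: 22.5  (via 3)
Shortest route: 0–5–3–7 = 22.5.

22.5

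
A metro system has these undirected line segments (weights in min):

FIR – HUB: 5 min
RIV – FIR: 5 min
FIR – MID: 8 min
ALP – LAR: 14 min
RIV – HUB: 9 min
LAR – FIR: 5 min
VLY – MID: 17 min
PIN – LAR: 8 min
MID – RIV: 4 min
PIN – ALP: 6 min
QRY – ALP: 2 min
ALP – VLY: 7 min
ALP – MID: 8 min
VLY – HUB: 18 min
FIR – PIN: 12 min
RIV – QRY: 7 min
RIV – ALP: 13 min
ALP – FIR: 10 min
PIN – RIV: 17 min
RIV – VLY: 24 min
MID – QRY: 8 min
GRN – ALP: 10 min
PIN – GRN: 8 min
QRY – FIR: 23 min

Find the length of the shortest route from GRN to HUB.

25 min

Shortest distances from GRN:
GRN: 0
PIN: 8  (via GRN)
ALP: 10  (via GRN)
QRY: 12  (via ALP)
LAR: 16  (via PIN)
VLY: 17  (via ALP)
MID: 18  (via ALP)
RIV: 19  (via QRY)
FIR: 20  (via PIN)
HUB: 25  (via FIR)
Shortest route: GRN → PIN → FIR → HUB = 25 min.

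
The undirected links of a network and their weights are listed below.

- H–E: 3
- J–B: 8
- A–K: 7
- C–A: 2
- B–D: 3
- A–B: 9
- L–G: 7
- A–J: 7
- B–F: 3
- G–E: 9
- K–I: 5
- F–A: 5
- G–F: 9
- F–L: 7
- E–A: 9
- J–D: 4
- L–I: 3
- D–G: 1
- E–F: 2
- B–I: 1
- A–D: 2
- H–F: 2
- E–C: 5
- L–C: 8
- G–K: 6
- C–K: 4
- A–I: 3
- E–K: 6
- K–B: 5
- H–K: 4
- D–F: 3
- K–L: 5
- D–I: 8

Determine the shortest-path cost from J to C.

Candidate routes:
J–D–B–I–A–C: 4+3+1+3+2 = 13
J–A–C: 7+2 = 9
J–D–A–C: 4+2+2 = 8
Cheapest is J–D–A–C at 8.

8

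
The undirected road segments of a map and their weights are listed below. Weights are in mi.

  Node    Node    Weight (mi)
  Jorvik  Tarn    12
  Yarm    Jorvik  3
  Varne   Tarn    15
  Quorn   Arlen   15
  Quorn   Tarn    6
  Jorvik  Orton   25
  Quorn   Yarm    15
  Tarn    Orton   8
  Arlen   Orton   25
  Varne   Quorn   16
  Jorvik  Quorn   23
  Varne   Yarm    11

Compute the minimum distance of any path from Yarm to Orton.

Candidate routes:
Yarm → Jorvik → Tarn → Orton: 3+12+8 = 23
Yarm → Jorvik → Orton: 3+25 = 28
The minimum is 23 mi via Yarm → Jorvik → Tarn → Orton.

23 mi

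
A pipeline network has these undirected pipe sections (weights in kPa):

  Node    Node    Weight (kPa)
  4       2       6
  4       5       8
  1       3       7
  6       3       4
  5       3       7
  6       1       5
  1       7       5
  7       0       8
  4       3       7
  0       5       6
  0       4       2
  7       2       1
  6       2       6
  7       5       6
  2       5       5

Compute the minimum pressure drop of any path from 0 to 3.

Shortest distances from 0:
0: 0
4: 2  (via 0)
5: 6  (via 0)
2: 8  (via 4)
7: 8  (via 0)
3: 9  (via 4)
Shortest route: 0–4–3 = 9 kPa.

9 kPa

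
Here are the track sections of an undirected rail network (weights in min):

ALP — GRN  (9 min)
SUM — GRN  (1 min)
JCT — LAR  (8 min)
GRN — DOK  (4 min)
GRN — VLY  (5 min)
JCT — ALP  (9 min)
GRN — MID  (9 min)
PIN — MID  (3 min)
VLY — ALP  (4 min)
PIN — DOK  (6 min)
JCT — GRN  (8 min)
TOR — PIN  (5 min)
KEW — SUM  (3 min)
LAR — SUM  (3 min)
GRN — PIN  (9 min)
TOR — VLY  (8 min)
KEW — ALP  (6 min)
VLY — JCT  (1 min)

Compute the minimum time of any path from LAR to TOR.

17 min

Shortest distances from LAR:
LAR: 0
SUM: 3  (via LAR)
GRN: 4  (via SUM)
KEW: 6  (via SUM)
DOK: 8  (via GRN)
JCT: 8  (via LAR)
VLY: 9  (via GRN)
ALP: 12  (via KEW)
PIN: 13  (via GRN)
MID: 13  (via GRN)
TOR: 17  (via VLY)
Shortest route: LAR → SUM → GRN → VLY → TOR = 17 min.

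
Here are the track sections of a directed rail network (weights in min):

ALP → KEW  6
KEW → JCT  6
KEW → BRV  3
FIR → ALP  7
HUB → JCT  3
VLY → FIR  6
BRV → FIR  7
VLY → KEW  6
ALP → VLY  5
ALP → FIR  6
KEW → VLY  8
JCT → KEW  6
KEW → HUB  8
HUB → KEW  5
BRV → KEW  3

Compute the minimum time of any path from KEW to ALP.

17 min

Settle nodes by increasing distance from KEW:
KEW: 0
BRV: 3  (via KEW)
JCT: 6  (via KEW)
VLY: 8  (via KEW)
HUB: 8  (via KEW)
FIR: 10  (via BRV)
ALP: 17  (via FIR)
Shortest route: KEW–BRV–FIR–ALP = 17 min.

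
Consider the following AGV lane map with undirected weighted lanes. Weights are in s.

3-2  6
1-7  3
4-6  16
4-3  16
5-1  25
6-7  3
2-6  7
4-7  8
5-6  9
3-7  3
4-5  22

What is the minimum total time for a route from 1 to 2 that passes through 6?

Shortest 1→6: 1–7–6 = 6
Best 6 to 2: 6–2 costing 7
Total via 6: 6 + 7 = 13 s.

13 s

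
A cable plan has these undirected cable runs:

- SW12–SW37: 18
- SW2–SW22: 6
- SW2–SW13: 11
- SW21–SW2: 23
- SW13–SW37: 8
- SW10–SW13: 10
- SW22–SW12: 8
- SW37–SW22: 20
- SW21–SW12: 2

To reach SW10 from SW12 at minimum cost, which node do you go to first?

Candidate routes:
SW12 - SW22 - SW2 - SW13 - SW10: 8+6+11+10 = 35
SW12 - SW37 - SW13 - SW10: 18+8+10 = 36
SW12 - SW21 - SW2 - SW13 - SW10: 2+23+11+10 = 46
The minimum is 35 via SW12 - SW22 - SW2 - SW13 - SW10.
So from SW12 the first move is to SW22.

SW22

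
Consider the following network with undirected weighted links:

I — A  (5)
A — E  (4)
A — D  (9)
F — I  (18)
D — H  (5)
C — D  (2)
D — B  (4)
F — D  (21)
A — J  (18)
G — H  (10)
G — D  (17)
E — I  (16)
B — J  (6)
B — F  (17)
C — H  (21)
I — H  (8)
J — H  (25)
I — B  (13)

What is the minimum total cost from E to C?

Running Dijkstra from E:
E: 0
A: 4  (via E)
I: 9  (via A)
D: 13  (via A)
C: 15  (via D)
Shortest route: E–A–D–C = 15.

15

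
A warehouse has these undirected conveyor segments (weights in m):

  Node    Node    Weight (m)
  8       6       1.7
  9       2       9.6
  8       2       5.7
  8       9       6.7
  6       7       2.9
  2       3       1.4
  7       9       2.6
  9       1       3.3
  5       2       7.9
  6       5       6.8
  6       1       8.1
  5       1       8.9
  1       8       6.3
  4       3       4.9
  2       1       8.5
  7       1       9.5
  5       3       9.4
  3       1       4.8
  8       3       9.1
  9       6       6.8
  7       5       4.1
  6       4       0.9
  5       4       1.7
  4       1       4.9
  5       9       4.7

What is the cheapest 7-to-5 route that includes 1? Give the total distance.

12.5 m

Best 7 to 1: 7 → 9 → 1 costing 5.9
Best 1 to 5: 1 → 4 → 5 costing 6.6
Total via 1: 5.9 + 6.6 = 12.5 m.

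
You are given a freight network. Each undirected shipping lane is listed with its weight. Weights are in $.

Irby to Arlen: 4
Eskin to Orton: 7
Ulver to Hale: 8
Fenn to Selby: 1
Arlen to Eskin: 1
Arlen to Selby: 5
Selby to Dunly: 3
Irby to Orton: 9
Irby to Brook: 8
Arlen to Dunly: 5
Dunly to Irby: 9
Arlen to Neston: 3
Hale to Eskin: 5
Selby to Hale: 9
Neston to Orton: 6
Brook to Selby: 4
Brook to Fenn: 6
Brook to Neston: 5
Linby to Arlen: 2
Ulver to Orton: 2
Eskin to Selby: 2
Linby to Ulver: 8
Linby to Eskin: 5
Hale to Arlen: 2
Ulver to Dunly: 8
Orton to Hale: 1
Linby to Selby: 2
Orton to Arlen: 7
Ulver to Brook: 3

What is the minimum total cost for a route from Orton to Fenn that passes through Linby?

$8

Best Orton to Linby: Orton–Hale–Arlen–Linby costing 5
Shortest Linby→Fenn: Linby–Selby–Fenn = 3
Total via Linby: 5 + 3 = $8.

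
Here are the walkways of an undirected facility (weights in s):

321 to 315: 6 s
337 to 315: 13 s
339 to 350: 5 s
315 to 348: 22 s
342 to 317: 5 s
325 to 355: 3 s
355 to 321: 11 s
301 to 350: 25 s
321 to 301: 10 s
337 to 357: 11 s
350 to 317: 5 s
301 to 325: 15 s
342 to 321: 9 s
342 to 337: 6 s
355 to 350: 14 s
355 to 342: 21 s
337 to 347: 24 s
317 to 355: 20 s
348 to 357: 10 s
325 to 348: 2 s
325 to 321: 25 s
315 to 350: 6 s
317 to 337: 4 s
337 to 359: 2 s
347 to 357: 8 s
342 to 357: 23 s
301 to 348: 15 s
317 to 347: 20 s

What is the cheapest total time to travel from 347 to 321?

Settle nodes by increasing distance from 347:
347: 0
357: 8  (via 347)
348: 18  (via 357)
337: 19  (via 357)
317: 20  (via 347)
325: 20  (via 348)
359: 21  (via 337)
355: 23  (via 325)
350: 25  (via 317)
342: 25  (via 337)
339: 30  (via 350)
315: 31  (via 350)
301: 33  (via 348)
321: 34  (via 355)
Shortest route: 347–357–348–325–355–321 = 34 s.

34 s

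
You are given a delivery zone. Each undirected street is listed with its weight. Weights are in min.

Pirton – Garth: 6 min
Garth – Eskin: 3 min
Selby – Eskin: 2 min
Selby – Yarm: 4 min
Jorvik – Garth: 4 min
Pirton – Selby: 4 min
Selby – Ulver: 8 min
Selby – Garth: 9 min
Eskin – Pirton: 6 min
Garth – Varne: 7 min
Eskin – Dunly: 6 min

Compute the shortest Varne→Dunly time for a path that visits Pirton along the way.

Best Varne to Pirton: Varne–Garth–Pirton costing 13
Best Pirton to Dunly: Pirton–Eskin–Dunly costing 12
Total via Pirton: 13 + 12 = 25 min.

25 min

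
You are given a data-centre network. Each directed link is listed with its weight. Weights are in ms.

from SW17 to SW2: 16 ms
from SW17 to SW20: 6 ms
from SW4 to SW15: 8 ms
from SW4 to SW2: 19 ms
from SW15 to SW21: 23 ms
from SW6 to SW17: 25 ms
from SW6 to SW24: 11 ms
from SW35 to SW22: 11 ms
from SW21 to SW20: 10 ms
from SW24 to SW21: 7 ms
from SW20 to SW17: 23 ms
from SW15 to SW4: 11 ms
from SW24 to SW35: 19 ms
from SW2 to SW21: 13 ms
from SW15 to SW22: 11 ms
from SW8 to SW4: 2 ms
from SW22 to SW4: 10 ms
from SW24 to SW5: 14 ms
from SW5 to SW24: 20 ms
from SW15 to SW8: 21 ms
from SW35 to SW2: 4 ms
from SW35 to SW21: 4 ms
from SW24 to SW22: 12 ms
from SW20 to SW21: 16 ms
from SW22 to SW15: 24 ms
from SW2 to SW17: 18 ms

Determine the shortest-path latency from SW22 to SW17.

47 ms

Running Dijkstra from SW22:
SW22: 0
SW4: 10  (via SW22)
SW15: 18  (via SW4)
SW2: 29  (via SW4)
SW8: 39  (via SW15)
SW21: 41  (via SW15)
SW17: 47  (via SW2)
Shortest route: SW22 → SW4 → SW2 → SW17 = 47 ms.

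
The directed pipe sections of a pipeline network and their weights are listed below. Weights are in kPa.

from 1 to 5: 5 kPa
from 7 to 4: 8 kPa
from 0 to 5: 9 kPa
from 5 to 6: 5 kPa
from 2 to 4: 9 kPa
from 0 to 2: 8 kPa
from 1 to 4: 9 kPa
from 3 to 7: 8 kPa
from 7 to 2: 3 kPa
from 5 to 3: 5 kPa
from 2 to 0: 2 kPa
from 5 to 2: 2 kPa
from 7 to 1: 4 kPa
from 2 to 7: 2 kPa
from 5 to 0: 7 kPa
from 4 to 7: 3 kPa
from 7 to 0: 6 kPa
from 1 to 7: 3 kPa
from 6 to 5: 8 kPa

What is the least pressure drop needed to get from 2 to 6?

16 kPa

Candidate routes:
2 - 0 - 5 - 6: 2+9+5 = 16
2 - 7 - 0 - 5 - 6: 2+6+9+5 = 22
Cheapest is 2 - 0 - 5 - 6 at 16 kPa.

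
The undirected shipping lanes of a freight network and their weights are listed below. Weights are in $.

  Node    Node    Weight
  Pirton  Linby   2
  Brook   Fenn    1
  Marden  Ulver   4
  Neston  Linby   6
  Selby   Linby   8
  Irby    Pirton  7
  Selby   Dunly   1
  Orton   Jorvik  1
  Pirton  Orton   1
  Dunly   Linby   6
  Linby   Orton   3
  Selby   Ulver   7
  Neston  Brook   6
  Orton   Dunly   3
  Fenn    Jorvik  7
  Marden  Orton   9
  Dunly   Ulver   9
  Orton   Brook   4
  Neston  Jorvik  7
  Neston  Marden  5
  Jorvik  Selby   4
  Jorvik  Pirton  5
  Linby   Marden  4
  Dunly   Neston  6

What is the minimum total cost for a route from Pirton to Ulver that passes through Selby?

Shortest Pirton→Selby: Pirton → Orton → Dunly → Selby = 5
Best Selby to Ulver: Selby → Ulver costing 7
Total via Selby: 5 + 7 = $12.

$12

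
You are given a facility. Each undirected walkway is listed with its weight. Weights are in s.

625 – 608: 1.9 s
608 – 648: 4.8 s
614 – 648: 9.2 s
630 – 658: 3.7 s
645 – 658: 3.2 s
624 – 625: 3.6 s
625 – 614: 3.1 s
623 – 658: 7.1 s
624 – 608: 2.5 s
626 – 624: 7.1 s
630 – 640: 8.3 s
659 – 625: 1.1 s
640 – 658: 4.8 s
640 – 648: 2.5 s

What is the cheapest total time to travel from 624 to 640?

9.8 s

Enumerating some paths:
624 → 625 → 608 → 648 → 640: 3.6+1.9+4.8+2.5 = 12.8
624 → 608 → 648 → 640: 2.5+4.8+2.5 = 9.8
The minimum is 9.8 s via 624 → 608 → 648 → 640.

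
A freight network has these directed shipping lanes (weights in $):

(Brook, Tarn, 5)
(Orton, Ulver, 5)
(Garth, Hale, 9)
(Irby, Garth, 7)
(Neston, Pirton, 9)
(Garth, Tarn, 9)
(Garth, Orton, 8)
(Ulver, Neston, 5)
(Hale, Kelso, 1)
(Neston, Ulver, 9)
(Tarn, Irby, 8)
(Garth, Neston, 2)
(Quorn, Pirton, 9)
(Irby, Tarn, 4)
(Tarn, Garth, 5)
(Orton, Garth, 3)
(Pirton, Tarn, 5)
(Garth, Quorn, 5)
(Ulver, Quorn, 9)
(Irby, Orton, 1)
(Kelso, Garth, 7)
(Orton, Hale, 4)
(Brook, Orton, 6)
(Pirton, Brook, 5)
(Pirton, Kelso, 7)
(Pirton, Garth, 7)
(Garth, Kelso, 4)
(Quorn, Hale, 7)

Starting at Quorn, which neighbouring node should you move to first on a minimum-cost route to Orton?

Enumerating some paths:
Quorn → Pirton → Brook → Orton: 9+5+6 = 20
Quorn → Hale → Kelso → Garth → Orton: 7+1+7+8 = 23
The minimum is $20 via Quorn → Pirton → Brook → Orton.
So from Quorn the first move is to Pirton.

Pirton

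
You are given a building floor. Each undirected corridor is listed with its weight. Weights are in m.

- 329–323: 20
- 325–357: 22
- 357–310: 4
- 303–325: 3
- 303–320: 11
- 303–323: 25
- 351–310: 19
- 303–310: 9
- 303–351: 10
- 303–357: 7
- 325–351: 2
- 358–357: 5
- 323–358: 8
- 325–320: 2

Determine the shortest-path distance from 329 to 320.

45 m

Running Dijkstra from 329:
329: 0
323: 20  (via 329)
358: 28  (via 323)
357: 33  (via 358)
310: 37  (via 357)
303: 40  (via 357)
325: 43  (via 303)
320: 45  (via 325)
Shortest route: 329–323–358–357–303–325–320 = 45 m.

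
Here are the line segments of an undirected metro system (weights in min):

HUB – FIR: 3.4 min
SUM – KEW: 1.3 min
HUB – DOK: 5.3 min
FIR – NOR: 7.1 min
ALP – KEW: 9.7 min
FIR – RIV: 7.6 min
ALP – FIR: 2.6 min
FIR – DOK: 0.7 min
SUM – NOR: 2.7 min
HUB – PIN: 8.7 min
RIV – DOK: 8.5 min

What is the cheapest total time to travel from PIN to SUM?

21.9 min

Running Dijkstra from PIN:
PIN: 0
HUB: 8.7  (via PIN)
FIR: 12.1  (via HUB)
DOK: 12.8  (via FIR)
ALP: 14.7  (via FIR)
NOR: 19.2  (via FIR)
RIV: 19.7  (via FIR)
SUM: 21.9  (via NOR)
Shortest route: PIN–HUB–FIR–NOR–SUM = 21.9 min.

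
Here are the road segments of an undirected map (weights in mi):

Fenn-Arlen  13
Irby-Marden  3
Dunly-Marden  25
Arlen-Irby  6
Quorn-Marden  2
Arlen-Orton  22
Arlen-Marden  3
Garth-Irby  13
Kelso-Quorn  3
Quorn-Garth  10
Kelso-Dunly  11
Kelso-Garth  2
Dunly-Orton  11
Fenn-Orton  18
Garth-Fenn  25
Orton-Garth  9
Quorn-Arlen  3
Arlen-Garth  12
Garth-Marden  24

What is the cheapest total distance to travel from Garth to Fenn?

21 mi

Settle nodes by increasing distance from Garth:
Garth: 0
Kelso: 2  (via Garth)
Quorn: 5  (via Kelso)
Marden: 7  (via Quorn)
Arlen: 8  (via Quorn)
Orton: 9  (via Garth)
Irby: 10  (via Marden)
Dunly: 13  (via Kelso)
Fenn: 21  (via Arlen)
Shortest route: Garth–Kelso–Quorn–Arlen–Fenn = 21 mi.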